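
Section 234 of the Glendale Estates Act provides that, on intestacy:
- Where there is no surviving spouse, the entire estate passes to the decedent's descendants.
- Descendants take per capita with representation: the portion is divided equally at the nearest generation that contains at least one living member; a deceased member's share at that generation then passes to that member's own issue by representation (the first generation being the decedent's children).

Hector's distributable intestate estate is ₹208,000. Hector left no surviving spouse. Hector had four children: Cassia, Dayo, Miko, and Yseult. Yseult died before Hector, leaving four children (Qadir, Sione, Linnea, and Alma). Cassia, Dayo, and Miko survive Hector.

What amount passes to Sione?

Sione receives ₹13,000.

The entire ₹208,000 passes to the descendants.
That amount (₹208,000) is divided into 4 shares of ₹52,000: Cassia, Dayo, and Miko each take ₹52,000; Yseult's ₹52,000 share passes to Yseult's issue.
Yseult's share (₹52,000) is divided into 4 shares of ₹13,000: Qadir, Sione, Linnea, and Alma each take ₹13,000.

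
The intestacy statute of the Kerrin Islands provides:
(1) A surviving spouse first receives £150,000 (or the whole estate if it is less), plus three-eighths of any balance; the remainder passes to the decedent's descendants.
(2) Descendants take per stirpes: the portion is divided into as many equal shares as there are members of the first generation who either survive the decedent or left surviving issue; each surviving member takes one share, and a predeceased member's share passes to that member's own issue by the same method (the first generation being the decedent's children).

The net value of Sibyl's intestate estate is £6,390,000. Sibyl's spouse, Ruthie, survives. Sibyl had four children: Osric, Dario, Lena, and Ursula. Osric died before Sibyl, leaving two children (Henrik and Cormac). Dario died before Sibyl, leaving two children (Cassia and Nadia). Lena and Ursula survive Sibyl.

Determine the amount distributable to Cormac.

Cormac receives £487,500.

Ruthie first takes £150,000, leaving a balance of £6,240,000. Ruthie then takes three-eighths of the balance (£2,340,000), for a total of £2,490,000. The remaining £3,900,000 passes to the descendants.
The descendants' portion (£3,900,000) is divided into 4 shares of £975,000: Lena and Ursula each take £975,000; Osric's £975,000 share passes to Osric's issue; Dario's £975,000 share passes to Dario's issue.
Osric's share (£975,000) is divided into 2 shares of £487,500: Henrik and Cormac each take £487,500.
Dario's share (£975,000) is divided into 2 shares of £487,500: Cassia and Nadia each take £487,500.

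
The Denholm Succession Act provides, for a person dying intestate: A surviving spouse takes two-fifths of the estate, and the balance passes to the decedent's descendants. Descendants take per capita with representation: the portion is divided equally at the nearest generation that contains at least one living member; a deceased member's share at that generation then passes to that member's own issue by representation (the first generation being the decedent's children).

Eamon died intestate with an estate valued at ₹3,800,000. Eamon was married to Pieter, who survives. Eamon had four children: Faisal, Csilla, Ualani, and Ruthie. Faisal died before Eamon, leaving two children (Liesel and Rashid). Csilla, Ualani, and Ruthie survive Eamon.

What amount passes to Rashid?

Pieter takes two-fifths of ₹3,800,000 = ₹1,520,000. The remaining ₹2,280,000 passes to the descendants.
The descendants' portion (₹2,280,000) is divided into 4 shares of ₹570,000: Csilla, Ualani, and Ruthie each take ₹570,000; Faisal's ₹570,000 share passes to Faisal's issue.
Faisal's share (₹570,000) is divided into 2 shares of ₹285,000: Liesel and Rashid each take ₹285,000.

Rashid receives ₹285,000.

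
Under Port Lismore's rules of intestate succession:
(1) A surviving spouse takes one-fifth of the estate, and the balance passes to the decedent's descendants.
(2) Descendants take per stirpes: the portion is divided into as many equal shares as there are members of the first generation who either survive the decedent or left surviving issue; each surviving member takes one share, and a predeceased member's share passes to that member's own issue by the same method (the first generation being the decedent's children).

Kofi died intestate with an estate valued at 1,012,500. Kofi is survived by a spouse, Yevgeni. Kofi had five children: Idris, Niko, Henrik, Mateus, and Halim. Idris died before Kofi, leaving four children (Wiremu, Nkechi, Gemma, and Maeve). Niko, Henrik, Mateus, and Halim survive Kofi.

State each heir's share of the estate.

Yevgeni takes one-fifth of 1,012,500 = 202,500. The remaining 810,000 passes to the descendants.
The descendants' portion (810,000) is divided into 5 shares of 162,000: Niko, Henrik, Mateus, and Halim each take 162,000; Idris's 162,000 share passes to Idris's issue.
Idris's share (162,000) is divided into 4 shares of 40,500: Wiremu, Nkechi, Gemma, and Maeve each take 40,500.

Yevgeni: 202,500; Wiremu: 40,500; Nkechi: 40,500; Gemma: 40,500; Maeve: 40,500; Niko: 162,000; Henrik: 162,000; Mateus: 162,000; Halim: 162,000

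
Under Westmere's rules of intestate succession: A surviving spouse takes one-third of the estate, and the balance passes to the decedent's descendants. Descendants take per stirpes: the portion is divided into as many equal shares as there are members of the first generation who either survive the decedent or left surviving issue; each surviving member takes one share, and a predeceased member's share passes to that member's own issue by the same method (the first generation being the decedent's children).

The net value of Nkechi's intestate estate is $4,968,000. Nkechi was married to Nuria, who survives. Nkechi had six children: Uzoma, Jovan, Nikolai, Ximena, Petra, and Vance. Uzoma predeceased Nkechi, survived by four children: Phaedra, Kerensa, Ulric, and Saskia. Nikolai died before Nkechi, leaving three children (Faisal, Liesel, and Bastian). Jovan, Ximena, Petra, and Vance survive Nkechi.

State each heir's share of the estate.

Nuria: $1,656,000; Phaedra: $138,000; Kerensa: $138,000; Ulric: $138,000; Saskia: $138,000; Jovan: $552,000; Faisal: $184,000; Liesel: $184,000; Bastian: $184,000; Ximena: $552,000; Petra: $552,000; Vance: $552,000

Nuria takes one-third of $4,968,000 = $1,656,000. The remaining $3,312,000 passes to the descendants.
The descendants' portion ($3,312,000) is divided into 6 shares of $552,000: Jovan, Ximena, Petra, and Vance each take $552,000; Uzoma's $552,000 share passes to Uzoma's issue; Nikolai's $552,000 share passes to Nikolai's issue.
Uzoma's share ($552,000) is divided into 4 shares of $138,000: Phaedra, Kerensa, Ulric, and Saskia each take $138,000.
Nikolai's share ($552,000) is divided into 3 shares of $184,000: Faisal, Liesel, and Bastian each take $184,000.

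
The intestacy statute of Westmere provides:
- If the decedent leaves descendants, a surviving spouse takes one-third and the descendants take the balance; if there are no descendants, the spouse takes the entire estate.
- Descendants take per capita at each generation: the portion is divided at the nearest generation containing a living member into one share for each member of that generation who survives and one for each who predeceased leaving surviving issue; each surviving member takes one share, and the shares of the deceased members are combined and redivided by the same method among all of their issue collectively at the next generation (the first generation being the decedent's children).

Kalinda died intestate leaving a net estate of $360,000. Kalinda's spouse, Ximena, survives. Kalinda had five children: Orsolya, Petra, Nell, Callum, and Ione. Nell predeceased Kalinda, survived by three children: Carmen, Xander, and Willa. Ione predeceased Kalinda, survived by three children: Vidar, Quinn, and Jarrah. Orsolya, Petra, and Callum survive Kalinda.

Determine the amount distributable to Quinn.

Quinn receives $16,000.

Ximena takes one-third of $360,000 = $120,000. The remaining $240,000 passes to the descendants.
The descendants' portion ($240,000) is divided at the children's generation into 5 shares of $48,000. Orsolya, Petra, and Callum each take $48,000. The 2 shares of the deceased (Nell and Ione) are combined into a pool of $96,000.
That pool ($96,000) is divided at the grandchildren's generation equally among Carmen, Xander, Willa, Vidar, Quinn, and Jarrah: $16,000 each.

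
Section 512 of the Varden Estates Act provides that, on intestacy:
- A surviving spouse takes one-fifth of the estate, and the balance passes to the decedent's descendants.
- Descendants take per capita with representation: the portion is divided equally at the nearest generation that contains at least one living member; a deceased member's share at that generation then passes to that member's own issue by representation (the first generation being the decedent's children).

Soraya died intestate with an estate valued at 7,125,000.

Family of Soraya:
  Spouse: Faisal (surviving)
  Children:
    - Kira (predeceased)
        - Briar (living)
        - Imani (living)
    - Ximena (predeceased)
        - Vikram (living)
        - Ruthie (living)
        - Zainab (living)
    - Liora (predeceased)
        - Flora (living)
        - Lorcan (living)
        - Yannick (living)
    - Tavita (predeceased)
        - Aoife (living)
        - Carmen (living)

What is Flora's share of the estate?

Faisal takes one-fifth of 7,125,000 = 1,425,000. The remaining 5,700,000 passes to the descendants.
No child survives, so the initial division is made at the grandchildren's generation.
The descendants' portion (5,700,000) is divided into 10 shares of 570,000: Briar, Imani, Vikram, Ruthie, Zainab, Flora, Lorcan, Yannick, Aoife, and Carmen each take 570,000.

Flora receives 570,000.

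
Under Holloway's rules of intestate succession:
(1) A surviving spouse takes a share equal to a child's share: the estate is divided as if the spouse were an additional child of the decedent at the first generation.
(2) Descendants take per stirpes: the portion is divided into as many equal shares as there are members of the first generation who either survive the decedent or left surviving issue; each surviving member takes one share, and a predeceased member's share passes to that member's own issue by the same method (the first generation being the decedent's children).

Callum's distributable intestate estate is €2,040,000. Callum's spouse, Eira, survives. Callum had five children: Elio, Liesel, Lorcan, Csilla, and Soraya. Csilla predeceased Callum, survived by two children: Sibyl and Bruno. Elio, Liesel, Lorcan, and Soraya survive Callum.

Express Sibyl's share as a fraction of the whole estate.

The spouse counts as an additional share at the children's level, so there are 6 primary shares of €340,000. Eira takes one such share (€340,000).
The children's combined portion (€1,700,000) is divided into 5 shares of €340,000: Elio, Liesel, Lorcan, and Soraya each take €340,000; Csilla's €340,000 share passes to Csilla's issue.
Csilla's share (€340,000) is divided into 2 shares of €170,000: Sibyl and Bruno each take €170,000.

Sibyl receives 1/12 of the estate.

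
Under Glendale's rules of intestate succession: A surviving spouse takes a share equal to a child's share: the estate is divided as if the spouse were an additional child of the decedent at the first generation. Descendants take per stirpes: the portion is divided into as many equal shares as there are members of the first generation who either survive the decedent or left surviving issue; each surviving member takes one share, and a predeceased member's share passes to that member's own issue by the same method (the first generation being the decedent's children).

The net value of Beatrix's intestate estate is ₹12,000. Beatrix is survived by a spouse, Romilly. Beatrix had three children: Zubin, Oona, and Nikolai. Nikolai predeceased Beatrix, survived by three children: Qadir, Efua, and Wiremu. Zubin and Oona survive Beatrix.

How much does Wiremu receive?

The spouse counts as an additional share at the children's level, so there are 4 primary shares of ₹3,000. Romilly takes one such share (₹3,000).
The children's combined portion (₹9,000) is divided into 3 shares of ₹3,000: Zubin and Oona each take ₹3,000; Nikolai's ₹3,000 share passes to Nikolai's issue.
Nikolai's share (₹3,000) is divided into 3 shares of ₹1,000: Qadir, Efua, and Wiremu each take ₹1,000.

Wiremu receives ₹1,000.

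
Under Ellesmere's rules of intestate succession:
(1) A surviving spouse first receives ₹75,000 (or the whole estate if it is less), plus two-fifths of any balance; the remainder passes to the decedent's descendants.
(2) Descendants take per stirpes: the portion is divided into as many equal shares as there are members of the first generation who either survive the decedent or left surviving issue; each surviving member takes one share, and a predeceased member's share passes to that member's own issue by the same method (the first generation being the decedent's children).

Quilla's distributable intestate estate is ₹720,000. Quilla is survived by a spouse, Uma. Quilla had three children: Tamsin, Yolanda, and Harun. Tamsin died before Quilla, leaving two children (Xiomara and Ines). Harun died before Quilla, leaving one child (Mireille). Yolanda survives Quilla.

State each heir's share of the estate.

Uma first takes ₹75,000, leaving a balance of ₹645,000. Uma then takes two-fifths of the balance (₹258,000), for a total of ₹333,000. The remaining ₹387,000 passes to the descendants.
The descendants' portion (₹387,000) is divided into 3 shares of ₹129,000: Yolanda takes ₹129,000; Tamsin's ₹129,000 share passes to Tamsin's issue; Harun's ₹129,000 share passes to Harun's issue.
Tamsin's share (₹129,000) is divided into 2 shares of ₹64,500: Xiomara and Ines each take ₹64,500.
Harun's share (₹129,000) passes entirely to Mireille.

Uma: ₹333,000; Xiomara: ₹64,500; Ines: ₹64,500; Yolanda: ₹129,000; Mireille: ₹129,000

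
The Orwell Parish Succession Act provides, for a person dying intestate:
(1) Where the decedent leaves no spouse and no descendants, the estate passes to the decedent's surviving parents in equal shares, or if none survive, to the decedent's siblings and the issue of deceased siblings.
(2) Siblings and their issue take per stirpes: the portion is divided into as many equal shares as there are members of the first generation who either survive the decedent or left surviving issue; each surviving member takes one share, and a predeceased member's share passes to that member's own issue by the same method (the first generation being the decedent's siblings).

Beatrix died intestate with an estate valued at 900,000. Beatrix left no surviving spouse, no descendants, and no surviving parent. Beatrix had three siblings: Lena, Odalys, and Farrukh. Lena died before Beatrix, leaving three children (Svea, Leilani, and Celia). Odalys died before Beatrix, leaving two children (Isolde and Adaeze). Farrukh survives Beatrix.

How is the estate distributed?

The entire 900,000 passes to the siblings and their issue.
That amount (900,000) is divided into 3 shares of 300,000: Farrukh takes 300,000; Lena's 300,000 share passes to Lena's issue; Odalys's 300,000 share passes to Odalys's issue.
Lena's share (300,000) is divided into 3 shares of 100,000: Svea, Leilani, and Celia each take 100,000.
Odalys's share (300,000) is divided into 2 shares of 150,000: Isolde and Adaeze each take 150,000.

Svea: 100,000; Leilani: 100,000; Celia: 100,000; Isolde: 150,000; Adaeze: 150,000; Farrukh: 300,000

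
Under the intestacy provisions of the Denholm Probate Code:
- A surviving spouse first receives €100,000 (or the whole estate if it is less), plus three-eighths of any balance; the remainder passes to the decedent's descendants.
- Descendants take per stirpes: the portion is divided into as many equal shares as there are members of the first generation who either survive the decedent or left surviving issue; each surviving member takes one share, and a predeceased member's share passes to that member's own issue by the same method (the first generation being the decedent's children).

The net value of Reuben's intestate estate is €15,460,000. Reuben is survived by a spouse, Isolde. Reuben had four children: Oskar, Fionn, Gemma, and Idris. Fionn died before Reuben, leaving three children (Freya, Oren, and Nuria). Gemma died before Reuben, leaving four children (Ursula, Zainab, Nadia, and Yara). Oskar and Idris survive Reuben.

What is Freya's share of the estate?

Isolde first takes €100,000, leaving a balance of €15,360,000. Isolde then takes three-eighths of the balance (€5,760,000), for a total of €5,860,000. The remaining €9,600,000 passes to the descendants.
The descendants' portion (€9,600,000) is divided into 4 shares of €2,400,000: Oskar and Idris each take €2,400,000; Fionn's €2,400,000 share passes to Fionn's issue; Gemma's €2,400,000 share passes to Gemma's issue.
Fionn's share (€2,400,000) is divided into 3 shares of €800,000: Freya, Oren, and Nuria each take €800,000.
Gemma's share (€2,400,000) is divided into 4 shares of €600,000: Ursula, Zainab, Nadia, and Yara each take €600,000.

Freya receives €800,000.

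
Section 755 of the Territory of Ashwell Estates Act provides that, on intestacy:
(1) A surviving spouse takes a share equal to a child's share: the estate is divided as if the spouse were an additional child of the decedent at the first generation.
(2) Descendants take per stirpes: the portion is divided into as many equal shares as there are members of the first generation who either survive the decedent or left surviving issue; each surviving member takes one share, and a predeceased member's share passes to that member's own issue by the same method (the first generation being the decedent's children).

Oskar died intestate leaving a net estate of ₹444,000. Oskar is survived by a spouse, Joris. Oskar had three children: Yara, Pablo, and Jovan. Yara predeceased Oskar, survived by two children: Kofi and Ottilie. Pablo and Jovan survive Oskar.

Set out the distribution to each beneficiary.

The spouse counts as an additional share at the children's level, so there are 4 primary shares of ₹111,000. Joris takes one such share (₹111,000).
The children's combined portion (₹333,000) is divided into 3 shares of ₹111,000: Pablo and Jovan each take ₹111,000; Yara's ₹111,000 share passes to Yara's issue.
Yara's share (₹111,000) is divided into 2 shares of ₹55,500: Kofi and Ottilie each take ₹55,500.

Joris: ₹111,000; Kofi: ₹55,500; Ottilie: ₹55,500; Pablo: ₹111,000; Jovan: ₹111,000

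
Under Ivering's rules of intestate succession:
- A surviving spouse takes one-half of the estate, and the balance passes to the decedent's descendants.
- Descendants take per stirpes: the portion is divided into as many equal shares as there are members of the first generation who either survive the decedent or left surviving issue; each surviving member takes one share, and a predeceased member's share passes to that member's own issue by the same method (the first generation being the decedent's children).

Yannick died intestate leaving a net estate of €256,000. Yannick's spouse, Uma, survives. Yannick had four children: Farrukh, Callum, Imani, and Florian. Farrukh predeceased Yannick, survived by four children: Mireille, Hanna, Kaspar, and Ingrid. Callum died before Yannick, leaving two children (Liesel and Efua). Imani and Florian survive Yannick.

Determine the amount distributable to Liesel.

Liesel receives €16,000.

Uma takes one-half of €256,000 = €128,000. The remaining €128,000 passes to the descendants.
The descendants' portion (€128,000) is divided into 4 shares of €32,000: Imani and Florian each take €32,000; Farrukh's €32,000 share passes to Farrukh's issue; Callum's €32,000 share passes to Callum's issue.
Farrukh's share (€32,000) is divided into 4 shares of €8,000: Mireille, Hanna, Kaspar, and Ingrid each take €8,000.
Callum's share (€32,000) is divided into 2 shares of €16,000: Liesel and Efua each take €16,000.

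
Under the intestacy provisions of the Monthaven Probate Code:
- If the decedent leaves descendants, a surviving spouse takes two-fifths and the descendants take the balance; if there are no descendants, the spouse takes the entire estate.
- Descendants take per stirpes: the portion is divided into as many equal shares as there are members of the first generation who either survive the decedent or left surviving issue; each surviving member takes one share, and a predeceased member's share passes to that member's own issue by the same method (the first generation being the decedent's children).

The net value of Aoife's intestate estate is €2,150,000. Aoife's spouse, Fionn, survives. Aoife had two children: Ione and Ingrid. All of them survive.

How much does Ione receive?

Fionn takes two-fifths of €2,150,000 = €860,000. The remaining €1,290,000 passes to the descendants.
The descendants' portion (€1,290,000) is divided into 2 shares of €645,000: Ione and Ingrid each take €645,000.

Ione receives €645,000.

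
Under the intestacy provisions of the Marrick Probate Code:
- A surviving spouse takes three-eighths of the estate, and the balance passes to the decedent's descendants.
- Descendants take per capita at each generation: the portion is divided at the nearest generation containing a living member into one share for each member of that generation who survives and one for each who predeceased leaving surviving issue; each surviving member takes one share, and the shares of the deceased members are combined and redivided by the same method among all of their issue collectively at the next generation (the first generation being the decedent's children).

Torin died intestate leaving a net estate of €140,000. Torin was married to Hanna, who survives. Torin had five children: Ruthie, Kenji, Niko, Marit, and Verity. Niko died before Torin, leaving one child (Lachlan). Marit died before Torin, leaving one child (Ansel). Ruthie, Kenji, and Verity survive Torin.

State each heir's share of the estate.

Hanna: €52,500; Ruthie: €17,500; Kenji: €17,500; Lachlan: €17,500; Ansel: €17,500; Verity: €17,500

Hanna takes three-eighths of €140,000 = €52,500. The remaining €87,500 passes to the descendants.
The descendants' portion (€87,500) is divided at the children's generation into 5 shares of €17,500. Ruthie, Kenji, and Verity each take €17,500. The 2 shares of the deceased (Niko and Marit) are combined into a pool of €35,000.
That pool (€35,000) is divided at the grandchildren's generation equally among Lachlan and Ansel: €17,500 each.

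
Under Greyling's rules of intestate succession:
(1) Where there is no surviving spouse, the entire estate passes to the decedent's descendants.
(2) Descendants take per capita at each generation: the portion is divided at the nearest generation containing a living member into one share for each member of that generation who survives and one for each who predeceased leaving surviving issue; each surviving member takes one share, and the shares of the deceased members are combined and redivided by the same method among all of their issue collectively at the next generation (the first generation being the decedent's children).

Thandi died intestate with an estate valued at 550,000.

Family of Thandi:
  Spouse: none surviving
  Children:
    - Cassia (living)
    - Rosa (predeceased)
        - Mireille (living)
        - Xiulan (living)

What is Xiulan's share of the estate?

Xiulan receives 137,500.

The entire 550,000 passes to the descendants.
That amount (550,000) is divided at the children's generation into 2 shares of 275,000. Cassia takes 275,000. The remaining share for the deceased Rosa (275,000) is carried to the next generation.
That pool (275,000) is divided at the grandchildren's generation equally among Mireille and Xiulan: 137,500 each.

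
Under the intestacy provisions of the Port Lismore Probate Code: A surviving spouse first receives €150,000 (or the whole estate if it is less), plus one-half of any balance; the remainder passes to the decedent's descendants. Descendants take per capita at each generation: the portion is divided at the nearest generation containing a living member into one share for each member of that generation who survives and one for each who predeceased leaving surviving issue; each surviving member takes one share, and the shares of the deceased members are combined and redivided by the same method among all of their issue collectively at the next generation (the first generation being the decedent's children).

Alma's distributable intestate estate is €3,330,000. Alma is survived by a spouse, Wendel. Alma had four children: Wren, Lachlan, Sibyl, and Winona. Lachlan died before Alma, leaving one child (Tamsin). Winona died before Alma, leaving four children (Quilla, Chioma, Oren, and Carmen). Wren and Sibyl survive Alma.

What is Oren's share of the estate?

Oren receives €159,000.

Wendel first takes €150,000, leaving a balance of €3,180,000. Wendel then takes one-half of the balance (€1,590,000), for a total of €1,740,000. The remaining €1,590,000 passes to the descendants.
The descendants' portion (€1,590,000) is divided at the children's generation into 4 shares of €397,500. Wren and Sibyl each take €397,500. The 2 shares of the deceased (Lachlan and Winona) are combined into a pool of €795,000.
That pool (€795,000) is divided at the grandchildren's generation equally among Tamsin, Quilla, Chioma, Oren, and Carmen: €159,000 each.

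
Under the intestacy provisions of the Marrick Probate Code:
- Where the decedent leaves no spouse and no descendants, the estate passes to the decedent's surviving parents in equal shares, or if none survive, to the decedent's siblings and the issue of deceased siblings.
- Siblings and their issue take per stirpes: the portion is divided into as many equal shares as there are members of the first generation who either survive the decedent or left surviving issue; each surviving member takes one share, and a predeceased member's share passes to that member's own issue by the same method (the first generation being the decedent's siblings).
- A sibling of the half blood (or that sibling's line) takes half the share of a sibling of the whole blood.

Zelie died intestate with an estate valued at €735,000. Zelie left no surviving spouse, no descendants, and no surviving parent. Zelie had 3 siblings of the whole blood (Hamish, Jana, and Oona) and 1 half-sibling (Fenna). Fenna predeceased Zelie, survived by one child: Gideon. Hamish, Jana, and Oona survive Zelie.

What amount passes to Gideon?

The entire €735,000 passes to the siblings and their issue.
Counting each half-blood sibling's line as half a unit, there are 7/2 units in €735,000, so one unit is €210,000. Whole-blood lines (Hamish, Jana, and Oona) take €210,000 each; half-blood lines (Fenna) take €105,000 each.
Fenna's share (€105,000) passes entirely to Gideon.

Gideon receives €105,000.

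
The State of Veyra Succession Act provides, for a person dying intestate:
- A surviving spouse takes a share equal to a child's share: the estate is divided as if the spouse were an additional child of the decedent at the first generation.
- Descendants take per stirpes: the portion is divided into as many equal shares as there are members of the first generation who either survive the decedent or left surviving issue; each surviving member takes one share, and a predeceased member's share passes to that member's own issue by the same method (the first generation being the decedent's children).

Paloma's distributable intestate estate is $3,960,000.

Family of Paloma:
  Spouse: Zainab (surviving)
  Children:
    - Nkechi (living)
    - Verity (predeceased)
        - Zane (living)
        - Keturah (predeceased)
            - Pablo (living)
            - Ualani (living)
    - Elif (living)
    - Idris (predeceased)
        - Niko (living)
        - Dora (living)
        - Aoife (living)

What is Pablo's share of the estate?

Pablo receives $198,000.

The spouse counts as an additional share at the children's level, so there are 5 primary shares of $792,000. Zainab takes one such share ($792,000).
The children's combined portion ($3,168,000) is divided into 4 shares of $792,000: Nkechi and Elif each take $792,000; Verity's $792,000 share passes to Verity's issue; Idris's $792,000 share passes to Idris's issue.
Verity's share ($792,000) is divided into 2 shares of $396,000: Zane takes $396,000; Keturah's $396,000 share passes to Keturah's issue.
Keturah's share ($396,000) is divided into 2 shares of $198,000: Pablo and Ualani each take $198,000.
Idris's share ($792,000) is divided into 3 shares of $264,000: Niko, Dora, and Aoife each take $264,000.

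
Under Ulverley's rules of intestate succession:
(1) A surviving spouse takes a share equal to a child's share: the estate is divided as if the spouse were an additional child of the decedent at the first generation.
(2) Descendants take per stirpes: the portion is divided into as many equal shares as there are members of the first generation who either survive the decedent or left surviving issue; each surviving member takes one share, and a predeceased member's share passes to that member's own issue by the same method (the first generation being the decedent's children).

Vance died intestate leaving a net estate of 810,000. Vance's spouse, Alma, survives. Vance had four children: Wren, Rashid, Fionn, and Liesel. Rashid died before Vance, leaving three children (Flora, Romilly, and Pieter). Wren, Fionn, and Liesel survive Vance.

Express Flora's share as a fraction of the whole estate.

Flora receives 1/15 of the estate.

The spouse counts as an additional share at the children's level, so there are 5 primary shares of 162,000. Alma takes one such share (162,000).
The children's combined portion (648,000) is divided into 4 shares of 162,000: Wren, Fionn, and Liesel each take 162,000; Rashid's 162,000 share passes to Rashid's issue.
Rashid's share (162,000) is divided into 3 shares of 54,000: Flora, Romilly, and Pieter each take 54,000.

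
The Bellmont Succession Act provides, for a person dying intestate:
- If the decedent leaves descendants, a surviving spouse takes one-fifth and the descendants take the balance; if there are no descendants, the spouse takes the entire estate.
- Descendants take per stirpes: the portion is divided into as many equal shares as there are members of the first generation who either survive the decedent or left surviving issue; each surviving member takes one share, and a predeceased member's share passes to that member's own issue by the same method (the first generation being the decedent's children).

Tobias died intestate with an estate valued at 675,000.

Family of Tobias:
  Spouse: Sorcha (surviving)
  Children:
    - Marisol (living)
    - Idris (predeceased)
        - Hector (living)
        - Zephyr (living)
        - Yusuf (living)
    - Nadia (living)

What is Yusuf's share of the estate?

Sorcha takes one-fifth of 675,000 = 135,000. The remaining 540,000 passes to the descendants.
The descendants' portion (540,000) is divided into 3 shares of 180,000: Marisol and Nadia each take 180,000; Idris's 180,000 share passes to Idris's issue.
Idris's share (180,000) is divided into 3 shares of 60,000: Hector, Zephyr, and Yusuf each take 60,000.

Yusuf receives 60,000.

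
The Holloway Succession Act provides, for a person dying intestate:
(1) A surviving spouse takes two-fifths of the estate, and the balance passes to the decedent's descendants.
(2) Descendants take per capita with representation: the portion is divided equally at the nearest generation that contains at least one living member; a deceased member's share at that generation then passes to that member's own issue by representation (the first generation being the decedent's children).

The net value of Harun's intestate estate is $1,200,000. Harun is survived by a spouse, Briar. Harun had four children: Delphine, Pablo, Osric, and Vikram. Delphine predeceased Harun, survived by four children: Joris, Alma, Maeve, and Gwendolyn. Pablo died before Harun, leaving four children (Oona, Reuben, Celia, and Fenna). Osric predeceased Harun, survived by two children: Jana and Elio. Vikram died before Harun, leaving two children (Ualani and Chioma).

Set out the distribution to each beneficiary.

Briar: $480,000; Joris: $60,000; Alma: $60,000; Maeve: $60,000; Gwendolyn: $60,000; Oona: $60,000; Reuben: $60,000; Celia: $60,000; Fenna: $60,000; Jana: $60,000; Elio: $60,000; Ualani: $60,000; Chioma: $60,000

Briar takes two-fifths of $1,200,000 = $480,000. The remaining $720,000 passes to the descendants.
No child survives, so the initial division is made at the grandchildren's generation.
The descendants' portion ($720,000) is divided into 12 shares of $60,000: Joris, Alma, Maeve, Gwendolyn, Oona, Reuben, Celia, Fenna, Jana, Elio, Ualani, and Chioma each take $60,000.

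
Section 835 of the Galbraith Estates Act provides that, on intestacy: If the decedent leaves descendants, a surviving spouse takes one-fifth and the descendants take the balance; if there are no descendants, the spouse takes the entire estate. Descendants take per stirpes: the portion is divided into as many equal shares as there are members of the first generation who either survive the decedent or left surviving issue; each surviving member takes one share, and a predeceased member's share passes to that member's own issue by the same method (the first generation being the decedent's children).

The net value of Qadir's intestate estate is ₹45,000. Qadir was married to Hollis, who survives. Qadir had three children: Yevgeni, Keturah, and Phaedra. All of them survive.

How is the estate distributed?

Hollis takes one-fifth of ₹45,000 = ₹9,000. The remaining ₹36,000 passes to the descendants.
The descendants' portion (₹36,000) is divided into 3 shares of ₹12,000: Yevgeni, Keturah, and Phaedra each take ₹12,000.

Hollis: ₹9,000; Yevgeni: ₹12,000; Keturah: ₹12,000; Phaedra: ₹12,000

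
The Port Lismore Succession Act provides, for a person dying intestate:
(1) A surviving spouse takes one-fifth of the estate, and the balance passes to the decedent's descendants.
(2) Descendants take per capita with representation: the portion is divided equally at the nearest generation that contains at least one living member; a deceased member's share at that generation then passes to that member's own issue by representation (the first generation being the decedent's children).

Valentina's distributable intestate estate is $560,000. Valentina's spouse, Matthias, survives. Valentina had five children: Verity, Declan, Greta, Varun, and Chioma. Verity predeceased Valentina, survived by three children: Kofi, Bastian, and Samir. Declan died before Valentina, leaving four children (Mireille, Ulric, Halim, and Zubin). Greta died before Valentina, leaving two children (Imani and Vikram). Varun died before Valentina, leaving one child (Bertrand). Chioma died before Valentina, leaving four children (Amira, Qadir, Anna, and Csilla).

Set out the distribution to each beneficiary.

Matthias takes one-fifth of $560,000 = $112,000. The remaining $448,000 passes to the descendants.
No child survives, so the initial division is made at the grandchildren's generation.
The descendants' portion ($448,000) is divided into 14 shares of $32,000: Kofi, Bastian, Samir, Mireille, Ulric, Halim, Zubin, Imani, Vikram, Bertrand, Amira, Qadir, Anna, and Csilla each take $32,000.

Matthias: $112,000; Kofi: $32,000; Bastian: $32,000; Samir: $32,000; Mireille: $32,000; Ulric: $32,000; Halim: $32,000; Zubin: $32,000; Imani: $32,000; Vikram: $32,000; Bertrand: $32,000; Amira: $32,000; Qadir: $32,000; Anna: $32,000; Csilla: $32,000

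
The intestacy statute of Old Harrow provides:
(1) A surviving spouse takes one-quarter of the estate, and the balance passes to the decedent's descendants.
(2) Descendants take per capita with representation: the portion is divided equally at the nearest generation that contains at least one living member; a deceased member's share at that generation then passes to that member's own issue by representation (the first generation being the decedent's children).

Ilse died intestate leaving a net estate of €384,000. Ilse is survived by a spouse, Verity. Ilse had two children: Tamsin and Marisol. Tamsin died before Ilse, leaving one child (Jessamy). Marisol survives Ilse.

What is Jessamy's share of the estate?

Jessamy receives €144,000.

Verity takes one-quarter of €384,000 = €96,000. The remaining €288,000 passes to the descendants.
The descendants' portion (€288,000) is divided into 2 shares of €144,000: Marisol takes €144,000; Tamsin's €144,000 share passes to Tamsin's issue.
Tamsin's share (€144,000) passes entirely to Jessamy.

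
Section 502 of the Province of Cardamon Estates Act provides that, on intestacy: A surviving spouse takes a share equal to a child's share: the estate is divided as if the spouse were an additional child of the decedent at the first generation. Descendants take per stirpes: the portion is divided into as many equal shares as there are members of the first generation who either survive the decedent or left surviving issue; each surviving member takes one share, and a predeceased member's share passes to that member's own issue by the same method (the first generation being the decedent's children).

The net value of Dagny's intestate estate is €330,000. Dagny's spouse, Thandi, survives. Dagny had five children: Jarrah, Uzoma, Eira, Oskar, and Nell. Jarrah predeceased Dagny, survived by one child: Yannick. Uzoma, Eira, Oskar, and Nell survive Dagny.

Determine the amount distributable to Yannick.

The spouse counts as an additional share at the children's level, so there are 6 primary shares of €55,000. Thandi takes one such share (€55,000).
The children's combined portion (€275,000) is divided into 5 shares of €55,000: Uzoma, Eira, Oskar, and Nell each take €55,000; Jarrah's €55,000 share passes to Jarrah's issue.
Jarrah's share (€55,000) passes entirely to Yannick.

Yannick receives €55,000.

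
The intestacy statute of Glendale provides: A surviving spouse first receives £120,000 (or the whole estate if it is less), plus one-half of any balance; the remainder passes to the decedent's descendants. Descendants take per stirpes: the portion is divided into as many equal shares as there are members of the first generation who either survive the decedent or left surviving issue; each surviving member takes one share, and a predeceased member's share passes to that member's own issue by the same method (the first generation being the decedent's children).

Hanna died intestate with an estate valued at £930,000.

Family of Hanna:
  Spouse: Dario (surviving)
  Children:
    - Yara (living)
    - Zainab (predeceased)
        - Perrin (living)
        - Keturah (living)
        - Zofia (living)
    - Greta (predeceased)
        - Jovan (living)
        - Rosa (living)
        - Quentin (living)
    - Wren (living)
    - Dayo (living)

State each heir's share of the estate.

Dario: £525,000; Yara: £81,000; Perrin: £27,000; Keturah: £27,000; Zofia: £27,000; Jovan: £27,000; Rosa: £27,000; Quentin: £27,000; Wren: £81,000; Dayo: £81,000

Dario first takes £120,000, leaving a balance of £810,000. Dario then takes one-half of the balance (£405,000), for a total of £525,000. The remaining £405,000 passes to the descendants.
The descendants' portion (£405,000) is divided into 5 shares of £81,000: Yara, Wren, and Dayo each take £81,000; Zainab's £81,000 share passes to Zainab's issue; Greta's £81,000 share passes to Greta's issue.
Zainab's share (£81,000) is divided into 3 shares of £27,000: Perrin, Keturah, and Zofia each take £27,000.
Greta's share (£81,000) is divided into 3 shares of £27,000: Jovan, Rosa, and Quentin each take £27,000.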